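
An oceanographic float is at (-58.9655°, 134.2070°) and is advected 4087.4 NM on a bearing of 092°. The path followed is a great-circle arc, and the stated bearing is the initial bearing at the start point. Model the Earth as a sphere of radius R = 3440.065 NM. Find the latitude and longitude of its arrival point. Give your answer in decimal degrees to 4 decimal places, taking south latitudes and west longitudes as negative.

latitude -19.6700°, longitude -145.8688°

The arc subtends δ = 4087.4/3440.065 = 1.188175 rad at the centre.
Start latitude φ₁ = -1.029142 rad; initial bearing θ = 1.605703 rad.
sin φ₂ = sin φ₁ cos δ + cos φ₁ sin δ cos θ = (-0.856857)(0.373353) + (0.515554)(0.927689)(-0.034899) = -0.336602
φ₂ = asin(-0.336602) = -0.343306 rad = -19.6700°.
Δλ = atan2( sin θ sin δ cos φ₁ , cos δ − sin φ₁ sin φ₂ ) = atan2(0.477983, 0.084934) = 1.394940 rad = 79.9242°.
λ₂ = 134.2070° + 79.9242° = 214.1312°, normalized to (−180°, 180°] → -145.8688°.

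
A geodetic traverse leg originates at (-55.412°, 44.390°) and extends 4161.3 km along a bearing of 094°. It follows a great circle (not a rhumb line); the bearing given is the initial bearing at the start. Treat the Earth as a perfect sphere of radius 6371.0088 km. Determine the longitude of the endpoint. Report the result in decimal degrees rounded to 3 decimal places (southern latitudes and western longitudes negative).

The arc subtends δ = 4161.3/6371.0088 = 0.653162 rad at the centre.
With φ₁ = -55.412° = -0.967122 rad and θ = 94° = 1.640609 rad:
Applying the spherical law of cosines for sides, sin φ₂ = sin φ₁ cos δ + cos φ₁ sin δ cos θ = -0.677866, so φ₂ = -42.677°.
For the longitude increment, Δλ = atan2( sin θ sin δ cos φ₁, cos δ − sin φ₁ sin φ₂ ) = atan2(0.344134, 0.236110) = 55.546°.
Hence λ₂ = 44.390° + 55.546° = 99.936°.

longitude 99.936°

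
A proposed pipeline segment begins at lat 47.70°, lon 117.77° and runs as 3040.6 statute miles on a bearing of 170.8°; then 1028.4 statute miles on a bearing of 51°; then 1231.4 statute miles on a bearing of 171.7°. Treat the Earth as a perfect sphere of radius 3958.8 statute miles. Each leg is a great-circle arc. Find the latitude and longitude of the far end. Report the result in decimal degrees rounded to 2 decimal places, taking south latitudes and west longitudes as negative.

latitude -4.39°, longitude 138.54°

Apply the spherical direct solution leg by leg, carrying full precision between legs.
Leg 1: from (47.70°, 117.77°), δ = 3040.6/3958.8 = 0.768061 rad, θ = 170.8° → φ = 4.04°, λ = 124.16°.
Leg 2: from (4.04°, 124.16°), δ = 1028.4/3958.8 = 0.259776 rad, θ = 51° → φ = 13.26°, λ = 136.00°.
Leg 3: from (13.26°, 136.00°), δ = 1231.4/3958.8 = 0.311054 rad, θ = 171.7° → φ = -4.39°, λ = 138.54°.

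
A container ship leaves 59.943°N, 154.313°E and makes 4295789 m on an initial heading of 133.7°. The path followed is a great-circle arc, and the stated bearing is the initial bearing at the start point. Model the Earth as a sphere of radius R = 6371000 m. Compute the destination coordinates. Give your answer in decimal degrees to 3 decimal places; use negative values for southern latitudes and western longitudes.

latitude 27.392°, longitude -175.132°

Central angle δ = d/R = 0.674272 rad.
Start latitude φ₁ = 1.046203 rad; initial bearing θ = 2.333505 rad.
Applying the spherical law of cosines for sides, sin φ₂ = sin φ₁ cos δ + cos φ₁ sin δ cos θ = 0.460076, so φ₂ = 27.392°.
Δλ = atan2( sin θ sin δ cos φ₁ , cos δ − sin φ₁ sin φ₂ ) = atan2(0.226073, 0.382953) = 0.533288 rad = 30.555°.
λ₂ = 154.313° + 30.555° = 184.868°, normalized to (−180°, 180°] → -175.132°.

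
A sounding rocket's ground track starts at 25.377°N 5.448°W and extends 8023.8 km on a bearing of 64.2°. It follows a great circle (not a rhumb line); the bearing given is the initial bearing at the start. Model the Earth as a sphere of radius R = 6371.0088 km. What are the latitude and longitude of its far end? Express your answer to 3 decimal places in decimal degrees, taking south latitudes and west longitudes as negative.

latitude 30.373°, longitude 77.946°

δ = 8023.8/6371.0088 = 1.259424 rad (72.1597°).
Converting: φ₁ = 0.442912 rad, θ = 1.120501 rad.
Destination latitude: φ₂ = arcsin( sin φ₁ cos δ + cos φ₁ sin δ cos θ ) = arcsin(0.505625) = 30.373°.
Then Δλ = atan2(0.774329, 0.089668) = 1.455508 rad, from sin θ sin δ cos φ₁ over cos δ − sin φ₁ sin φ₂.
λ₂ = λ₁ + Δλ = 77.946°.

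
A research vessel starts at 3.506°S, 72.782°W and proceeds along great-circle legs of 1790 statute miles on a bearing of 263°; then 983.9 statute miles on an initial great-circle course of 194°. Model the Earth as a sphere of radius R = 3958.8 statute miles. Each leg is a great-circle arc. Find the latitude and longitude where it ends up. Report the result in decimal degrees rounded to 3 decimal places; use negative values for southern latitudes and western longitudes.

latitude -20.005°, longitude -102.275°

Apply the spherical direct solution leg by leg, carrying full precision between legs.
Leg 1: from (-3.506°, -72.782°), δ = 1790/3958.8 = 0.452157 rad, θ = 263° → φ = -6.209°, λ = -98.644°.
Leg 2: from (-6.209°, -98.644°), δ = 983.9/3958.8 = 0.248535 rad, θ = 194° → φ = -20.005°, λ = -102.275°.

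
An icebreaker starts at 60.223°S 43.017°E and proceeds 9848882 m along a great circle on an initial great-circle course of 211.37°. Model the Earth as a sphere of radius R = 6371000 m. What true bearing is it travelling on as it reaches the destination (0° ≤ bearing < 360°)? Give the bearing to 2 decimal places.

final bearing 343.22°

Angular distance δ = d/R = 9848882 / 6371000 = 1.545893 rad.
Start latitude φ₁ = -1.051090 rad; initial bearing θ = 3.689102 rad.
Applying the spherical law of cosines for sides, sin φ₂ = sin φ₁ cos δ + cos φ₁ sin δ cos θ = -0.445512, so φ₂ = -26.456°.
Then Δλ = atan2(-0.258445, -0.361788) = -2.521298 rad, from sin θ sin δ cos φ₁ over cos δ − sin φ₁ sin φ₂.
λ₂ = λ₁ + Δλ = -101.443°.
The forward bearing on arrival equals the back-azimuth from the destination plus 180°.
Back-azimuth from P₂ (-26.46°, -101.44°) to P₁ (-60.22°, 43.02°), with Δλ' = λ₁ − λ₂ = 144.46°: atan2( sin Δλ' cos φ₁ , cos φ₂ sin φ₁ − sin φ₂ cos φ₁ cos Δλ' ) = 163.22°.
Final bearing = (163.22° + 180°) mod 360° = 343.22°.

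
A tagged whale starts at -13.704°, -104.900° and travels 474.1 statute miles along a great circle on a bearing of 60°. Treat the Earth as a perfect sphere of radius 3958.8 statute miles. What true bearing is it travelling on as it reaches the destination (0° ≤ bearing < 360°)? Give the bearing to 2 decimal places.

The arc subtends δ = 474.1/3958.8 = 0.119759 rad at the centre.
Start latitude φ₁ = -0.239180 rad; initial bearing θ = 1.047198 rad.
Destination latitude: φ₂ = arcsin( sin φ₁ cos δ + cos φ₁ sin δ cos θ ) = arcsin(-0.177173) = -10.205°.
For the longitude increment, Δλ = atan2( sin θ sin δ cos φ₁, cos δ − sin φ₁ sin φ₂ ) = atan2(0.100521, 0.950864) = 6.035°.
λ₂ = -104.900° + 6.035° = -98.865°.
The forward bearing on arrival equals the back-azimuth from the destination plus 180°.
Back-azimuth from P₂ (-10.21°, -98.87°) to P₁ (-13.70°, -104.90°), with Δλ' = λ₁ − λ₂ = -6.03°: atan2( sin Δλ' cos φ₁ , cos φ₂ sin φ₁ − sin φ₂ cos φ₁ cos Δλ' ) = 238.75°.
Final bearing = (238.75° + 180°) mod 360° = 58.75°.

final bearing 58.75°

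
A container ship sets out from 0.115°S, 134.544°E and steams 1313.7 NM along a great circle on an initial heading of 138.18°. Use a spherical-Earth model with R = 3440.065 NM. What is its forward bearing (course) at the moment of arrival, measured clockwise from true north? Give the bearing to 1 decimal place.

δ = 1313.7/3440.065 = 0.381882 rad (21.8802°).
Start latitude φ₁ = -0.002007 rad; initial bearing θ = 2.411696 rad.
sin φ₂ = sin φ₁ cos δ + cos φ₁ sin δ cos θ = (-0.002007)(0.927965) + (0.999998)(0.372668)(-0.745243) = -0.279590
φ₂ = asin(-0.279590) = -0.283367 rad = -16.236°.
Then Δλ = atan2(0.248492, 0.927404) = 0.261794 rad, from sin θ sin δ cos φ₁ over cos δ − sin φ₁ sin φ₂.
λ₂ = λ₁ + Δλ = 149.544°.
The forward bearing on arrival equals the back-azimuth from the destination plus 180°.
Back-azimuth from P₂ (-16.2°, 149.5°) to P₁ (-0.1°, 134.5°), with Δλ' = λ₁ − λ₂ = -15.0°: atan2( sin Δλ' cos φ₁ , cos φ₂ sin φ₁ − sin φ₂ cos φ₁ cos Δλ' ) = 316.0°.
Final bearing = (316.0° + 180°) mod 360° = 136.0°.

final bearing 136.0°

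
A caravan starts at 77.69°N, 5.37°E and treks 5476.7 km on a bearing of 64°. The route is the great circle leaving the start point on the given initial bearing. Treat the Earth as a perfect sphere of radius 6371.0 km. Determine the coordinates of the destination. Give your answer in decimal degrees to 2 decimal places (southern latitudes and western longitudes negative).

latitude 45.11°, longitude 110.59°

Central angle δ = d/R = 0.859630 rad.
Converting: φ₁ = 1.355946 rad, θ = 1.117011 rad.
sin φ₂ = sin φ₁ cos δ + cos φ₁ sin δ cos θ = (0.977008)(0.652718) + (0.213201)(0.757601)(0.438371) = 0.708517
φ₂ = asin(0.708517) = 0.787395 rad = 45.11°.
Then Δλ = atan2(0.145174, -0.039509) = 1.836511 rad, from sin θ sin δ cos φ₁ over cos δ − sin φ₁ sin φ₂.
Hence λ₂ = 5.37° + 105.22° = 110.59°.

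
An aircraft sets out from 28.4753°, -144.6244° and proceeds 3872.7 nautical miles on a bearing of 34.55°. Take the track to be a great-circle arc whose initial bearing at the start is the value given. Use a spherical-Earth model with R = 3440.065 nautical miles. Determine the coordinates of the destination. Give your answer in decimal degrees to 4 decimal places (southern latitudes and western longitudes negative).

latitude 59.1731°, longitude -57.3051°

Angular distance δ = d/R = 3872.7 / 3440.065 = 1.125764 rad.
With φ₁ = 28.4753° = 0.496988 rad and θ = 34.55° = 0.603011 rad:
Destination latitude: φ₂ = arcsin( sin φ₁ cos δ + cos φ₁ sin δ cos θ ) = arcsin(0.858719) = 59.1731°.
Then Δλ = atan2(0.449959, 0.021067) = 1.524010 rad, from sin θ sin δ cos φ₁ over cos δ − sin φ₁ sin φ₂.
Hence λ₂ = -144.6244° + 87.3193° = -57.3051°.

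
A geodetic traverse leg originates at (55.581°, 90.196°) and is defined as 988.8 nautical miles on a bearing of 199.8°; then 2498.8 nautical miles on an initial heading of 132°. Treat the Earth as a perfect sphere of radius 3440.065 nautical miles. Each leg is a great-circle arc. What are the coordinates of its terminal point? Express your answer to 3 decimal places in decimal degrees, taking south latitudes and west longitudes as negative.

latitude 7.893°, longitude 112.901°

Apply the spherical direct solution leg by leg, carrying full precision between legs.
Leg 1: from (55.581°, 90.196°), δ = 988.8/3440.065 = 0.287436 rad, θ = 199.8° → φ = 39.815°, λ = 83.014°.
Leg 2: from (39.815°, 83.014°), δ = 2498.8/3440.065 = 0.726382 rad, θ = 132° → φ = 7.893°, λ = 112.901°.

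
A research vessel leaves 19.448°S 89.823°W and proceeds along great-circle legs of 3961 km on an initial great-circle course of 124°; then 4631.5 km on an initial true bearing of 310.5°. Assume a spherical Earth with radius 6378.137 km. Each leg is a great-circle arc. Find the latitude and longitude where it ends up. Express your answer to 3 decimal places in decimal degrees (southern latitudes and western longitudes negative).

Apply the spherical direct solution leg by leg, carrying full precision between legs.
Leg 1: from (-19.448°, -89.823°), δ = 3961/6378.137 = 0.621028 rad, θ = 124° → φ = -35.282°, λ = -53.600°.
Leg 2: from (-35.282°, -53.600°), δ = 4631.5/6378.137 = 0.726152 rad, θ = 310.5° → φ = -4.581°, λ = -84.032°.

latitude -4.581°, longitude -84.032°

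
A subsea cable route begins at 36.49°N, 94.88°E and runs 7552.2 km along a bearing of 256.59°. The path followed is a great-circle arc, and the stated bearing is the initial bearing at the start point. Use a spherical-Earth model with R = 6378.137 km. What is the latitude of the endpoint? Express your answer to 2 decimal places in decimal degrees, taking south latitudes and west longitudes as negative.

latitude 2.96°

Central angle δ = d/R = 1.184076 rad.
Start latitude φ₁ = 0.636871 rad; initial bearing θ = 4.478340 rad.
Applying the spherical law of cosines for sides, sin φ₂ = sin φ₁ cos δ + cos φ₁ sin δ cos θ = 0.051603, so φ₂ = 2.96°.
Then Δλ = atan2(-0.724288, 0.346466) = -1.124616 rad, from sin θ sin δ cos φ₁ over cos δ − sin φ₁ sin φ₂.
Hence λ₂ = 94.88° + -64.44° = 30.44°.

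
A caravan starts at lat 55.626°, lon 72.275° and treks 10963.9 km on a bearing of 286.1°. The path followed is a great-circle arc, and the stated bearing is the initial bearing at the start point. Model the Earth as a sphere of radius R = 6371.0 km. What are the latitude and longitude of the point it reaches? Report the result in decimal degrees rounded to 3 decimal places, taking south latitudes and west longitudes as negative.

latitude 1.798°, longitude -35.838°

Central angle δ = d/R = 1.720907 rad.
Converting: φ₁ = 0.970857 rad, θ = 4.993387 rad.
sin φ₂ = sin φ₁ cos δ + cos φ₁ sin δ cos θ = (0.825370)(-0.149548) + (0.564593)(0.988754)(0.277315) = 0.031377
φ₂ = asin(0.031377) = 0.031382 rad = 1.798°.
For the longitude increment, Δλ = atan2( sin θ sin δ cos φ₁, cos δ − sin φ₁ sin φ₂ ) = atan2(-0.536349, -0.175445) = -108.113°.
Hence λ₂ = 72.275° + -108.113° = -35.838°.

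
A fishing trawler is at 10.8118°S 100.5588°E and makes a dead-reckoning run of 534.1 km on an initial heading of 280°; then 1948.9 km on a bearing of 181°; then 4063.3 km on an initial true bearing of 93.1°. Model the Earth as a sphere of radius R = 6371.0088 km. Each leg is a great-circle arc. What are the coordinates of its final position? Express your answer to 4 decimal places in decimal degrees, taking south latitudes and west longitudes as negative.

Apply the spherical direct solution leg by leg, carrying full precision between legs.
Leg 1: from (-10.8118°, 100.5588°), δ = 534.1/6371.0088 = 0.083833 rad, θ = 280° → φ = -9.9415°, λ = 95.7564°.
Leg 2: from (-9.9415°, 95.7564°), δ = 1948.9/6371.0088 = 0.305901 rad, θ = 181° → φ = -27.4654°, λ = 95.4170°.
Leg 3: from (-27.4654°, 95.4170°), δ = 4063.3/6371.0088 = 0.637780 rad, θ = 93.1° → φ = -23.5231°, λ = 135.8401°.

latitude -23.5231°, longitude 135.8401°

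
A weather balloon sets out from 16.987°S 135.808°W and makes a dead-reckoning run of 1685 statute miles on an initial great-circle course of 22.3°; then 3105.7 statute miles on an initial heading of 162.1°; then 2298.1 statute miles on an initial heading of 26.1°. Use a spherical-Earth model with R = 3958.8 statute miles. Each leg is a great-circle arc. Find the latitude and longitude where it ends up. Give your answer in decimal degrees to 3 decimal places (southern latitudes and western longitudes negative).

latitude -6.093°, longitude -96.976°

Apply the spherical direct solution leg by leg, carrying full precision between legs.
Leg 1: from (-16.987°, -135.808°), δ = 1685/3958.8 = 0.425634 rad, θ = 22.3° → φ = 5.697°, λ = -126.749°.
Leg 2: from (5.697°, -126.749°), δ = 3105.7/3958.8 = 0.784505 rad, θ = 162.1° → φ = -36.777°, λ = -111.019°.
Leg 3: from (-36.777°, -111.019°), δ = 2298.1/3958.8 = 0.580504 rad, θ = 26.1° → φ = -6.093°, λ = -96.976°.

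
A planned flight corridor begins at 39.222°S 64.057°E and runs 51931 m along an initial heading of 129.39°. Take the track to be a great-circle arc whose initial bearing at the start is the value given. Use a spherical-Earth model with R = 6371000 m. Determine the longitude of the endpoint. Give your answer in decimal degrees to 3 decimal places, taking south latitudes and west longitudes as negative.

The arc subtends δ = 51931/6371000 = 0.008151 rad at the centre.
Start latitude φ₁ = -0.684553 rad; initial bearing θ = 2.258282 rad.
sin φ₂ = sin φ₁ cos δ + cos φ₁ sin δ cos θ = (-0.632327)(0.999967) + (0.774702)(0.008151)(-0.634596) = -0.636313
φ₂ = asin(-0.636313) = -0.689709 rad = -39.517°.
Then Δλ = atan2(0.004880, 0.597609) = 0.008166 rad, from sin θ sin δ cos φ₁ over cos δ − sin φ₁ sin φ₂.
Hence λ₂ = 64.057° + 0.468° = 64.525°.

longitude 64.525°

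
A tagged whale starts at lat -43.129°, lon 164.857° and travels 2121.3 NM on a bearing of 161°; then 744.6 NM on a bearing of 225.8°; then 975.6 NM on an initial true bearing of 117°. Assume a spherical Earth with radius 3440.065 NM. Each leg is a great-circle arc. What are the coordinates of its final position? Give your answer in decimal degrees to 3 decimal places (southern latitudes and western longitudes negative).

latitude -74.891°, longitude -129.319°

Apply the spherical direct solution leg by leg, carrying full precision between legs.
Leg 1: from (-43.129°, 164.857°), δ = 2121.3/3440.065 = 0.616645 rad, θ = 161° → φ = -73.096°, λ = -154.790°.
Leg 2: from (-73.096°, -154.790°), δ = 744.6/3440.065 = 0.216449 rad, θ = 225.8° → φ = -77.960°, λ = 157.639°.
Leg 3: from (-77.960°, 157.639°), δ = 975.6/3440.065 = 0.283599 rad, θ = 117° → φ = -74.891°, λ = -129.319°.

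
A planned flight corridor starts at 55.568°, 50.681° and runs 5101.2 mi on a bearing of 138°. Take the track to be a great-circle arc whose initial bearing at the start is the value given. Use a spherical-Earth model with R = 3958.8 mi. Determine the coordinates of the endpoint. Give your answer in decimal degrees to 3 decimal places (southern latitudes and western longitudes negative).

Angular distance δ = d/R = 5101.2 / 3958.8 = 1.288572 rad.
Converting: φ₁ = 0.969845 rad, θ = 2.408554 rad.
Destination latitude: φ₂ = arcsin( sin φ₁ cos δ + cos φ₁ sin δ cos θ ) = arcsin(-0.173871) = -10.013°.
Δλ = atan2( sin θ sin δ cos φ₁ , cos δ − sin φ₁ sin φ₂ ) = atan2(0.363377, 0.421901) = 0.711009 rad = 40.738°.
λ₂ = 50.681° + 40.738° = 91.419°.

latitude -10.013°, longitude 91.419°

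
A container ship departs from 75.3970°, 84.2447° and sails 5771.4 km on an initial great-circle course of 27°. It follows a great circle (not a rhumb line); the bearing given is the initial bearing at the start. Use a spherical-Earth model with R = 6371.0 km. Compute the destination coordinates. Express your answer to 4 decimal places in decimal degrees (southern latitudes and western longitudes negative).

Angular distance δ = d/R = 5771.4 / 6371 = 0.905886 rad.
With φ₁ = 75.3970° = 1.315926 rad and θ = 27° = 0.471239 rad:
Destination latitude: φ₂ = arcsin( sin φ₁ cos δ + cos φ₁ sin δ cos θ ) = arcsin(0.773843) = 50.7003°.
Then Δλ = atan2(0.090077, -0.131856) = 2.542269 rad, from sin θ sin δ cos φ₁ over cos δ − sin φ₁ sin φ₂.
λ₂ = 84.2447° + 145.6613° = 229.9060°, normalized to (−180°, 180°] → -130.0940°.

latitude 50.7003°, longitude -130.0940°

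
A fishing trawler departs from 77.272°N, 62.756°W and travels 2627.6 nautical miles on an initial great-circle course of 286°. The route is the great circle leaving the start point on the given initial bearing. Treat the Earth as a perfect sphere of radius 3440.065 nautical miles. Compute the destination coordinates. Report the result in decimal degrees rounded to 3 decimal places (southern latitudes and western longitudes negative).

The arc subtends δ = 2627.6/3440.065 = 0.763823 rad at the centre.
Start latitude φ₁ = 1.348651 rad; initial bearing θ = 4.991642 rad.
Applying the spherical law of cosines for sides, sin φ₂ = sin φ₁ cos δ + cos φ₁ sin δ cos θ = 0.746456, so φ₂ = 48.284°.
Δλ = atan2( sin θ sin δ cos φ₁ , cos δ − sin φ₁ sin φ₂ ) = atan2(-0.146491, -0.005916) = -1.611162 rad = -92.313°.
λ₂ = λ₁ + Δλ = -155.069°.

latitude 48.284°, longitude -155.069°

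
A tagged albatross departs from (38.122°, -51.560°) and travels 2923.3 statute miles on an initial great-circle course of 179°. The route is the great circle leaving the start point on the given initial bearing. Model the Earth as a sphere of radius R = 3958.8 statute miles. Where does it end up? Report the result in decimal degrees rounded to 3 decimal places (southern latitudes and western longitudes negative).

Central angle δ = d/R = 0.738431 rad.
With φ₁ = 38.122° = 0.665354 rad and θ = 179° = 3.124139 rad:
Destination latitude: φ₂ = arcsin( sin φ₁ cos δ + cos φ₁ sin δ cos θ ) = arcsin(-0.072931) = -4.182°.
Δλ = atan2( sin θ sin δ cos φ₁ , cos δ − sin φ₁ sin φ₂ ) = atan2(0.009242, 0.784549) = 0.011779 rad = 0.675°.
λ₂ = -51.560° + 0.675° = -50.885°.

latitude -4.182°, longitude -50.885°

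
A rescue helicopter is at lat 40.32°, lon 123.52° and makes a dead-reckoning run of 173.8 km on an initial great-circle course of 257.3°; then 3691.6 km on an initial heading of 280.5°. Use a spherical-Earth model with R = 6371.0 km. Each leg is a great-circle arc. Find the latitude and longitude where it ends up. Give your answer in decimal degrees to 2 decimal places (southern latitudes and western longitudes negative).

Apply the spherical direct solution leg by leg, carrying full precision between legs.
Leg 1: from (40.32°, 123.52°), δ = 173.8/6371 = 0.027280 rad, θ = 257.3° → φ = 39.96°, λ = 121.53°.
Leg 2: from (39.96°, 121.53°), δ = 3691.6/6371 = 0.579438 rad, θ = 280.5° → φ = 37.87°, λ = 78.53°.

latitude 37.87°, longitude 78.53°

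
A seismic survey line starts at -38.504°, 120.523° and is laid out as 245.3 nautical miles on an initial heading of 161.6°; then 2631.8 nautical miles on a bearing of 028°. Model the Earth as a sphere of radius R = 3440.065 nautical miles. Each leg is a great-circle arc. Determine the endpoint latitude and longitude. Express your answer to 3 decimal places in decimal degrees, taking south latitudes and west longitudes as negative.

Apply the spherical direct solution leg by leg, carrying full precision between legs.
Leg 1: from (-38.504°, 120.523°), δ = 245.3/3440.065 = 0.071307 rad, θ = 161.6° → φ = -42.368°, λ = 122.267°.
Leg 2: from (-42.368°, 122.267°), δ = 2631.8/3440.065 = 0.765044 rad, θ = 28° → φ = -1.967°, λ = 141.253°.

latitude -1.967°, longitude 141.253°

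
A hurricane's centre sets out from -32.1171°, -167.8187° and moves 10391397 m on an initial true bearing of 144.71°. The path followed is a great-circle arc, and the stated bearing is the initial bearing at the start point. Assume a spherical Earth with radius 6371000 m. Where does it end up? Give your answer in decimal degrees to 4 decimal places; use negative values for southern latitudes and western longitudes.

latitude -41.1518°, longitude -37.8021°

The arc subtends δ = 10391397/6371000 = 1.631046 rad at the centre.
Start latitude φ₁ = -0.560549 rad; initial bearing θ = 2.525666 rad.
Applying the spherical law of cosines for sides, sin φ₂ = sin φ₁ cos δ + cos φ₁ sin δ cos θ = -0.658057, so φ₂ = -41.1518°.
Δλ = atan2( sin θ sin δ cos φ₁ , cos δ − sin φ₁ sin φ₂ ) = atan2(0.488416, -0.410071) = 2.269218 rad = 130.0166°.
Hence λ₂ = -167.8187° + 130.0166° = -37.8021°.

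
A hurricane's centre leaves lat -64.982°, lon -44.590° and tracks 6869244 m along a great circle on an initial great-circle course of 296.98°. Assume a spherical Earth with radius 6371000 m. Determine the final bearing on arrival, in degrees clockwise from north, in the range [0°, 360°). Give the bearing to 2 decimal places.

final bearing 337.03°

Angular distance δ = d/R = 6869244 / 6371000 = 1.078205 rad.
Converting: φ₁ = -1.134150 rad, θ = 5.183279 rad.
sin φ₂ = sin φ₁ cos δ + cos φ₁ sin δ cos θ = (-0.906175)(0.472911) + (0.422903)(0.881110)(0.453679) = -0.259488
φ₂ = asin(-0.259488) = -0.262492 rad = -15.040°.
Then Δλ = atan2(-0.332070, 0.237769) = -0.949398 rad, from sin θ sin δ cos φ₁ over cos δ − sin φ₁ sin φ₂.
λ₂ = -44.590° + -54.396° = -98.986°.
The forward bearing on arrival equals the back-azimuth from the destination plus 180°.
Back-azimuth from P₂ (-15.04°, -98.99°) to P₁ (-64.98°, -44.59°), with Δλ' = λ₁ − λ₂ = 54.40°: atan2( sin Δλ' cos φ₁ , cos φ₂ sin φ₁ − sin φ₂ cos φ₁ cos Δλ' ) = 157.03°.
Final bearing = (157.03° + 180°) mod 360° = 337.03°.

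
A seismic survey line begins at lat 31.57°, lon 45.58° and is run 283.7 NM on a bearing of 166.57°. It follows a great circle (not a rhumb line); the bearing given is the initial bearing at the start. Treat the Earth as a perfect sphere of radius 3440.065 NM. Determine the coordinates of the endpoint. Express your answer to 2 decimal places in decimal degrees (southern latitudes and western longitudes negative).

The arc subtends δ = 283.7/3440.065 = 0.082469 rad at the centre.
With φ₁ = 31.57° = 0.551000 rad and θ = 166.57° = 2.907195 rad:
Applying the spherical law of cosines for sides, sin φ₂ = sin φ₁ cos δ + cos φ₁ sin δ cos θ = 0.453495, so φ₂ = 26.97°.
Δλ = atan2( sin θ sin δ cos φ₁ , cos δ − sin φ₁ sin φ₂ ) = atan2(0.016301, 0.759178) = 0.021468 rad = 1.23°.
λ₂ = λ₁ + Δλ = 46.81°.

latitude 26.97°, longitude 46.81°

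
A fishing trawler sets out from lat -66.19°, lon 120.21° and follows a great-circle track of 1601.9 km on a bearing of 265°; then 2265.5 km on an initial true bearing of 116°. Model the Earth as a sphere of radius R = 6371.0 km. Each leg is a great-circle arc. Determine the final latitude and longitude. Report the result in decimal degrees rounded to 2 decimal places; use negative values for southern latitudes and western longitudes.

Apply the spherical direct solution leg by leg, carrying full precision between legs.
Leg 1: from (-66.19°, 120.21°), δ = 1601.9/6371 = 0.251436 rad, θ = 265° → φ = -63.49°, λ = 86.48°.
Leg 2: from (-63.49°, 86.48°), δ = 2265.5/6371 = 0.355596 rad, θ = 116° → φ = -65.10°, λ = 134.47°.

latitude -65.10°, longitude 134.47°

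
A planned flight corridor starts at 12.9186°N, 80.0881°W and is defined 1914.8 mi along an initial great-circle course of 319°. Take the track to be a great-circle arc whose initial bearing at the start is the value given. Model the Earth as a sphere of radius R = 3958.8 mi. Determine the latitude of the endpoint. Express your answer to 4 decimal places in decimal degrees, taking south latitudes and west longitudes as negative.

Central angle δ = d/R = 0.483682 rad.
With φ₁ = 12.9186° = 0.225472 rad and θ = 319° = 5.567600 rad:
Destination latitude: φ₂ = arcsin( sin φ₁ cos δ + cos φ₁ sin δ cos θ ) = arcsin(0.540009) = 32.6842°.
For the longitude increment, Δλ = atan2( sin θ sin δ cos φ₁, cos δ − sin φ₁ sin φ₂ ) = atan2(-0.297373, 0.764561) = -21.2533°.
Hence λ₂ = -80.0881° + -21.2533° = -101.3414°.

latitude 32.6842°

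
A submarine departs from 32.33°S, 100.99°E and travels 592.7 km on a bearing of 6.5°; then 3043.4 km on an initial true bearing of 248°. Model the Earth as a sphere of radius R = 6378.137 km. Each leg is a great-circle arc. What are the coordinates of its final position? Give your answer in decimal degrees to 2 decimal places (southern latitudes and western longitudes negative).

Apply the spherical direct solution leg by leg, carrying full precision between legs.
Leg 1: from (-32.33°, 100.99°), δ = 592.7/6378.137 = 0.092927 rad, θ = 6.5° → φ = -27.04°, λ = 101.67°.
Leg 2: from (-27.04°, 101.67°), δ = 3043.4/6378.137 = 0.477161 rad, θ = 248° → φ = -33.85°, λ = 70.82°.

latitude -33.85°, longitude 70.82°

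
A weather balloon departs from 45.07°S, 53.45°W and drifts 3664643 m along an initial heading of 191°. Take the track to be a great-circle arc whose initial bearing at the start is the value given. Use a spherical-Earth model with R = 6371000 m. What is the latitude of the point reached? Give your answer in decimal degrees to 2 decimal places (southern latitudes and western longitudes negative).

latitude -76.21°

The arc subtends δ = 3664643/6371000 = 0.575207 rad at the centre.
Start latitude φ₁ = -0.786620 rad; initial bearing θ = 3.333579 rad.
Destination latitude: φ₂ = arcsin( sin φ₁ cos δ + cos φ₁ sin δ cos θ ) = arcsin(-0.971186) = -76.21°.
Δλ = atan2( sin θ sin δ cos φ₁ , cos δ − sin φ₁ sin φ₂ ) = atan2(-0.073309, 0.151509) = -0.450653 rad = -25.82°.
λ₂ = λ₁ + Δλ = -79.27°.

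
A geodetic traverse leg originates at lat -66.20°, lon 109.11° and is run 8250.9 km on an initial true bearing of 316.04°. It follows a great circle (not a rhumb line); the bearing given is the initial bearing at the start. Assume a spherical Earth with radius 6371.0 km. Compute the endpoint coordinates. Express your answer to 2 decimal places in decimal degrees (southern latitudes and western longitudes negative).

The arc subtends δ = 8250.9/6371 = 1.295071 rad at the centre.
Converting: φ₁ = -1.155408 rad, θ = 5.515939 rad.
sin φ₂ = sin φ₁ cos δ + cos φ₁ sin δ cos θ = (-0.914960)(0.272245) + (0.403545)(0.962228)(0.719825) = 0.030417
φ₂ = asin(0.030417) = 0.030422 rad = 1.74°.
For the longitude increment, Δλ = atan2( sin θ sin δ cos φ₁, cos δ − sin φ₁ sin φ₂ ) = atan2(-0.269543, 0.300075) = -41.93°.
λ₂ = λ₁ + Δλ = 67.18°.

latitude 1.74°, longitude 67.18°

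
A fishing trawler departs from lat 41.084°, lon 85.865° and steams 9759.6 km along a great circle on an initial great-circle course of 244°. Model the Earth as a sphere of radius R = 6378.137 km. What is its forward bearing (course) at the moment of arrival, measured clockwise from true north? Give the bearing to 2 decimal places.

Angular distance δ = d/R = 9759.6 / 6378.137 = 1.530165 rad.
With φ₁ = 41.084° = 0.717051 rad and θ = 244° = 4.258603 rad:
sin φ₂ = sin φ₁ cos δ + cos φ₁ sin δ cos θ = (0.657165)(0.040620) + (0.753747)(0.999175)(-0.438371) = -0.303454
φ₂ = asin(-0.303454) = -0.308315 rad = -17.665°.
For the longitude increment, Δλ = atan2( sin θ sin δ cos φ₁, cos δ − sin φ₁ sin φ₂ ) = atan2(-0.676904, 0.240040) = -70.475°.
λ₂ = 85.865° + -70.475° = 15.390°.
The forward bearing on arrival equals the back-azimuth from the destination plus 180°.
Back-azimuth from P₂ (-17.67°, 15.39°) to P₁ (41.08°, 85.86°), with Δλ' = λ₁ − λ₂ = 70.47°: atan2( sin Δλ' cos φ₁ , cos φ₂ sin φ₁ − sin φ₂ cos φ₁ cos Δλ' ) = 45.32°.
Final bearing = (45.32° + 180°) mod 360° = 225.32°.

final bearing 225.32°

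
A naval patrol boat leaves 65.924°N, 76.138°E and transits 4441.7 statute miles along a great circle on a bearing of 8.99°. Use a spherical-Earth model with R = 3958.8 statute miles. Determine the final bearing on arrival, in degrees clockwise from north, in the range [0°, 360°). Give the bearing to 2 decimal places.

final bearing 174.38°

The arc subtends δ = 4441.7/3958.8 = 1.121981 rad at the centre.
With φ₁ = 65.924° = 1.150591 rad and θ = 8.99° = 0.156905 rad:
Destination latitude: φ₂ = arcsin( sin φ₁ cos δ + cos φ₁ sin δ cos θ ) = arcsin(0.759182) = 49.392°.
Then Δλ = atan2(0.057433, -0.259239) = 2.923568 rad, from sin θ sin δ cos φ₁ over cos δ − sin φ₁ sin φ₂.
λ₂ = 76.138° + 167.508° = 243.646°, normalized to (−180°, 180°] → -116.354°.
The forward bearing on arrival equals the back-azimuth from the destination plus 180°.
Back-azimuth from P₂ (49.39°, -116.35°) to P₁ (65.92°, 76.14°), with Δλ' = λ₁ − λ₂ = 192.49°: atan2( sin Δλ' cos φ₁ , cos φ₂ sin φ₁ − sin φ₂ cos φ₁ cos Δλ' ) = 354.38°.
Final bearing = (354.38° + 180°) mod 360° = 174.38°.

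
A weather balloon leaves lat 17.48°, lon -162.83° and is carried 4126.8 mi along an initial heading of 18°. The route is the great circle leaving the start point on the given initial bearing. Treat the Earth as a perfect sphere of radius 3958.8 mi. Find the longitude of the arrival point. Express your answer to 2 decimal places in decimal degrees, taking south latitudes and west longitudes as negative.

longitude -114.09°

The arc subtends δ = 4126.8/3958.8 = 1.042437 rad at the centre.
Start latitude φ₁ = 0.305084 rad; initial bearing θ = 0.314159 rad.
Applying the spherical law of cosines for sides, sin φ₂ = sin φ₁ cos δ + cos φ₁ sin δ cos θ = 0.934860, so φ₂ = 69.21°.
For the longitude increment, Δλ = atan2( sin θ sin δ cos φ₁, cos δ − sin φ₁ sin φ₂ ) = atan2(0.254554, 0.223310) = 48.74°.
λ₂ = λ₁ + Δλ = -114.09°.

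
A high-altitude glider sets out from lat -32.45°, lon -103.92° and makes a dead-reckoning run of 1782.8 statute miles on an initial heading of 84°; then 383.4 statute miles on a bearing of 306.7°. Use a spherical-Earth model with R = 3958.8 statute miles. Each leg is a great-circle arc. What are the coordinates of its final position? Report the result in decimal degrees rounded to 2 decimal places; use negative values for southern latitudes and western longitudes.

Apply the spherical direct solution leg by leg, carrying full precision between legs.
Leg 1: from (-32.45°, -103.92°), δ = 1782.8/3958.8 = 0.450338 rad, θ = 84° → φ = -26.40°, λ = -75.02°.
Leg 2: from (-26.40°, -75.02°), δ = 383.4/3958.8 = 0.096848 rad, θ = 306.7° → φ = -23.01°, λ = -79.85°.

latitude -23.01°, longitude -79.85°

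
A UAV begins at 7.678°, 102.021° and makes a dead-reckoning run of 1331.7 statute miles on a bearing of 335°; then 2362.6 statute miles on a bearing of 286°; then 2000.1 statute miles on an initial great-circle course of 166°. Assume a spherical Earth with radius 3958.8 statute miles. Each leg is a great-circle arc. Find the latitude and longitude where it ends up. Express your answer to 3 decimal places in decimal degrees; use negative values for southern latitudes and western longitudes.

Apply the spherical direct solution leg by leg, carrying full precision between legs.
Leg 1: from (7.678°, 102.021°), δ = 1331.7/3958.8 = 0.336390 rad, θ = 335° → φ = 24.998°, λ = 93.167°.
Leg 2: from (24.998°, 93.167°), δ = 2362.6/3958.8 = 0.596797 rad, θ = 286° → φ = 29.336°, λ = 54.873°.
Leg 3: from (29.336°, 54.873°), δ = 2000.1/3958.8 = 0.505229 rad, θ = 166° → φ = 1.107°, λ = 61.599°.

latitude 1.107°, longitude 61.599°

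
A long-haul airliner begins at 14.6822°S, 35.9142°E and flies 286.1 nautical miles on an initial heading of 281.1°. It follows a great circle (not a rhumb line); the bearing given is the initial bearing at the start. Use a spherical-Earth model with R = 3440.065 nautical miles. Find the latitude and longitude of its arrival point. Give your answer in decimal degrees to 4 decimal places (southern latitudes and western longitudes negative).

latitude -13.7161°, longitude 31.1008°

Angular distance δ = d/R = 286.1 / 3440.065 = 0.083167 rad.
Converting: φ₁ = -0.256253 rad, θ = 4.906121 rad.
sin φ₂ = sin φ₁ cos δ + cos φ₁ sin δ cos θ = (-0.253457)(0.996544) + (0.967347)(0.083071)(0.192522) = -0.237111
φ₂ = asin(-0.237111) = -0.239391 rad = -13.7161°.
Then Δλ = atan2(-0.078855, 0.936446) = -0.084009 rad, from sin θ sin δ cos φ₁ over cos δ − sin φ₁ sin φ₂.
Hence λ₂ = 35.9142° + -4.8134° = 31.1008°.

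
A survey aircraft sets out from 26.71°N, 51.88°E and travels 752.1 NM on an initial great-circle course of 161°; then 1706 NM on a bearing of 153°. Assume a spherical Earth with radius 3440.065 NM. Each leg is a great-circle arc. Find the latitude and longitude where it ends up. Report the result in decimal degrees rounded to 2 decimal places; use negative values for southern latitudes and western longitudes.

latitude -10.67°, longitude 68.77°

Apply the spherical direct solution leg by leg, carrying full precision between legs.
Leg 1: from (26.71°, 51.88°), δ = 752.1/3440.065 = 0.218630 rad, θ = 161° → φ = 14.81°, λ = 56.07°.
Leg 2: from (14.81°, 56.07°), δ = 1706/3440.065 = 0.495921 rad, θ = 153° → φ = -10.67°, λ = 68.77°.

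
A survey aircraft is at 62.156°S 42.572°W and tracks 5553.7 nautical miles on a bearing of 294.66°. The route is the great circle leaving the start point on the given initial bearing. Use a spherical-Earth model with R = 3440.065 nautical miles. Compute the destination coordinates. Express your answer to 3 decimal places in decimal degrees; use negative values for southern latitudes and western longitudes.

Angular distance δ = d/R = 5553.7 / 3440.065 = 1.614417 rad.
With φ₁ = -62.156° = -1.084827 rad and θ = 294.66° = 5.142787 rad:
sin φ₂ = sin φ₁ cos δ + cos φ₁ sin δ cos θ = (-0.884223)(-0.043607) + (0.467066)(0.999049)(0.417233) = 0.233248
φ₂ = asin(0.233248) = 0.235417 rad = 13.488°.
Then Δλ = atan2(-0.424065, 0.162636) = -1.204580 rad, from sin θ sin δ cos φ₁ over cos δ − sin φ₁ sin φ₂.
λ₂ = -42.572° + -69.017° = -111.589°.

latitude 13.488°, longitude -111.589°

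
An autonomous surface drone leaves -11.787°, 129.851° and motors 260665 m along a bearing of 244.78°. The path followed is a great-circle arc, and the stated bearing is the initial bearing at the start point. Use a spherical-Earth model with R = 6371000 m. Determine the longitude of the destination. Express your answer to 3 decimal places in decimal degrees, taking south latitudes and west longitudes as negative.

Central angle δ = d/R = 0.040914 rad.
Converting: φ₁ = -0.205722 rad, θ = 4.272217 rad.
Applying the spherical law of cosines for sides, sin φ₂ = sin φ₁ cos δ + cos φ₁ sin δ cos θ = -0.221164, so φ₂ = -12.777°.
Then Δλ = atan2(-0.036224, 0.953985) = -0.037953 rad, from sin θ sin δ cos φ₁ over cos δ − sin φ₁ sin φ₂.
λ₂ = 129.851° + -2.175° = 127.676°.

longitude 127.676°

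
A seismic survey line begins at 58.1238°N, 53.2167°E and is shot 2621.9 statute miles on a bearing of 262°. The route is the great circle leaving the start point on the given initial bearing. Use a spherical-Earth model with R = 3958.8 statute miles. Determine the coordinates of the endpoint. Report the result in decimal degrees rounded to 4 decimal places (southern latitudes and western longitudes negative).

δ = 2621.9/3958.8 = 0.662297 rad (37.9468°).
Start latitude φ₁ = 1.014452 rad; initial bearing θ = 4.572763 rad.
Applying the spherical law of cosines for sides, sin φ₂ = sin φ₁ cos δ + cos φ₁ sin δ cos θ = 0.624462, so φ₂ = 38.6427°.
Δλ = atan2( sin θ sin δ cos φ₁ , cos δ − sin φ₁ sin φ₂ ) = atan2(-0.321575, 0.258294) = -0.894098 rad = -51.2280°.
Hence λ₂ = 53.2167° + -51.2280° = 1.9887°.

latitude 38.6427°, longitude 1.9887°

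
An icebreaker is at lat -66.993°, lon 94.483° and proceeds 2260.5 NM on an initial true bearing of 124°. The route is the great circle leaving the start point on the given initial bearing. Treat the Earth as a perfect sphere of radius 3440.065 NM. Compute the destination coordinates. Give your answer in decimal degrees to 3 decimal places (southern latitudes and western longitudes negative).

The arc subtends δ = 2260.5/3440.065 = 0.657110 rad at the centre.
Converting: φ₁ = -1.169248 rad, θ = 2.164208 rad.
Applying the spherical law of cosines for sides, sin φ₂ = sin φ₁ cos δ + cos φ₁ sin δ cos θ = -0.862283, so φ₂ = -59.574°.
For the longitude increment, Δλ = atan2( sin θ sin δ cos φ₁, cos δ − sin φ₁ sin φ₂ ) = atan2(0.197924, -0.001934) = 90.560°.
λ₂ = 94.483° + 90.560° = 185.043°, normalized to (−180°, 180°] → -174.957°.

latitude -59.574°, longitude -174.957°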